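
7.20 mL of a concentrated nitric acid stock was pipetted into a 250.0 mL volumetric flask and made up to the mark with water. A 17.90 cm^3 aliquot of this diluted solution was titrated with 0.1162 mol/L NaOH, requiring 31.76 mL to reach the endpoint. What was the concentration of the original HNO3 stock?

n(NaOH) = 0.1162 x 0.03176 = 0.003691 mol.
n(HNO3) in the aliquot = 0.003691 mol.
[diluted HNO3] = 0.003691 / 0.01790 = 0.2062 M.
Dilution factor = 250.0/7.200 = 34.72, so [stock] = 0.2062 x 34.72 = 7.16 M.

7.16 M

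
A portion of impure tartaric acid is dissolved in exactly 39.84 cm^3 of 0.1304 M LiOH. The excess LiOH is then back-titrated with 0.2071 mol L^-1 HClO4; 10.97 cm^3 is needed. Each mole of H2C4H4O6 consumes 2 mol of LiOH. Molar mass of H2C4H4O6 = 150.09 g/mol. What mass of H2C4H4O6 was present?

Total n(LiOH) added = 0.1304 x 0.03984 = 0.005195 mol.
n(HClO4) used = 0.2071 x 0.01097 = 0.002272 mol, which equals the excess n(LiOH).
So n(LiOH) consumed by the sample = 0.005195 - 0.002272 = 0.002923 mol.
n(H2C4H4O6) = 0.002923 / 2 = 0.001462 mol.
mass = 0.001462 mol x 150.09 g/mol = 0.219 g.

0.219 g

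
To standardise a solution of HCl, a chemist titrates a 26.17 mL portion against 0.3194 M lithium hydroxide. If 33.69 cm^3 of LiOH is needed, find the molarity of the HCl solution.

n(LiOH) delivered = 0.3194 x 0.03369 = 0.01076 mol.
For a 1:1 reaction, n(HCl) = 0.01076 mol.
[HCl] = 0.01076 mol / 0.02617 L = 0.411 M.

0.411 M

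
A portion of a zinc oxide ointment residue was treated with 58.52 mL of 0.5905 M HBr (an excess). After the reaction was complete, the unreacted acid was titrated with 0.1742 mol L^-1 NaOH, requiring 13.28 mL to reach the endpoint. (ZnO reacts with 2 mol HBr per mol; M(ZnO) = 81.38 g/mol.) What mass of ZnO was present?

Total n(HBr) added = 0.5905 x 0.05852 = 0.03456 mol.
n(NaOH) used = 0.1742 x 0.01328 = 0.002313 mol, which equals the excess n(HBr).
So n(HBr) consumed by the sample = 0.03456 - 0.002313 = 0.03224 mol.
n(ZnO) = 0.03224 / 2 = 0.01612 mol.
mass = 0.01612 mol x 81.38 g/mol = 1.31 g.

1.31 g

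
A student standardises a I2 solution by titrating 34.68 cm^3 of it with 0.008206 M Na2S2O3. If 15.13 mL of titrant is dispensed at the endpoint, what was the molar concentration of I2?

0.00179 M

n(Na2S2O3) = 0.008206 x 0.01513 = 0.0001242 mol.
From the balanced equation, 2 mol Na2S2O3 reacts with 1 mol I2, so n(I2) = 0.0001242 x 1/2 = 6.208e-5 mol.
[I2] = 6.208e-5 / 0.03468 L = 0.00179 M.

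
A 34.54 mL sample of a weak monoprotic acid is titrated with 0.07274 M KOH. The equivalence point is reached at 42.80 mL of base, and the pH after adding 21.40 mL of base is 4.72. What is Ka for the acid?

1.9 x 10^-5

21.40 mL is half of the equivalence volume, so this is the half-equivalence point where [HA] = [A^-].
At half-equivalence pH = pKa, so pKa = 4.72.
Ka = 10^(-4.72) = 1.9 x 10^-5.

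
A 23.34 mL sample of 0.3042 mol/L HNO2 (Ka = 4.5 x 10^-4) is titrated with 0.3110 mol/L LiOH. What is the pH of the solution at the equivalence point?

8.27

n(HNO2) = 0.3042 x 0.02334 = 0.007100 mol; V(LiOH) at equivalence = 0.007100/0.3110 = 0.02283 L.
At equivalence all the acid is converted to NO2-; total volume = 0.02334 + 0.02283 = 0.04617 L, so [NO2-] = 0.007100/0.04617 = 0.1538 M.
Kb = Kw/Ka = 1.0e-14 / 4.5 x 10^-4 = 2.22e-11.
[OH^-] = sqrt(Kb x [NO2-]) = sqrt(2.22e-11 x 0.1538) = 1.85e-6 M.
pOH = 5.73, so pH = 14.00 - 5.73 = 8.27.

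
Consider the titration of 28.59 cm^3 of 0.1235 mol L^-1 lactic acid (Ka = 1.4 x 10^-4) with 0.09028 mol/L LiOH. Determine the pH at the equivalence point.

n(HC3H5O3) = 0.1235 x 0.02859 = 0.003531 mol; V(LiOH) at equivalence = 0.003531/0.09028 = 0.03911 L.
At equivalence all the acid is converted to C3H5O3-; total volume = 0.02859 + 0.03911 = 0.06770 L, so [C3H5O3-] = 0.003531/0.06770 = 0.05215 M.
Kb = Kw/Ka = 1.0e-14 / 1.4 x 10^-4 = 7.14e-11.
[OH^-] = sqrt(Kb x [C3H5O3-]) = sqrt(7.14e-11 x 0.05215) = 1.93e-6 M.
pOH = 5.71, so pH = 14.00 - 5.71 = 8.29.

8.29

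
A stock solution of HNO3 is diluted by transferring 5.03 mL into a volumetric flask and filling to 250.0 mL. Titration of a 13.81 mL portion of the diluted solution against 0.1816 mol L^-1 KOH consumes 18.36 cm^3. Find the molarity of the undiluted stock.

12.0 M

n(KOH) = 0.1816 x 0.01836 = 0.003334 mol.
n(HNO3) in the aliquot = 0.003334 mol.
[diluted HNO3] = 0.003334 / 0.01381 = 0.2414 M.
Dilution factor = 250.0/5.030 = 49.70, so [stock] = 0.2414 x 49.70 = 12.0 M.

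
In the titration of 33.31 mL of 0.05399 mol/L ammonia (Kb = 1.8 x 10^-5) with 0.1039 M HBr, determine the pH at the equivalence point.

n(NH3) = 0.05399 x 0.03331 = 0.001798 mol; V(HBr) at equivalence = 0.001798/0.1039 = 0.01731 L.
At equivalence the base is fully converted to NH4+; total volume = 0.05062 L, so [NH4+] = 0.001798/0.05062 = 0.03553 M.
Ka(NH4+) = Kw/Kb = 1.0e-14 / 1.8 x 10^-5 = 5.56e-10.
[H^+] = sqrt(Ka x [NH4+]) = sqrt(5.56e-10 x 0.03553) = 4.44e-6 M.
pH = -log(4.44e-6) = 5.35.

5.35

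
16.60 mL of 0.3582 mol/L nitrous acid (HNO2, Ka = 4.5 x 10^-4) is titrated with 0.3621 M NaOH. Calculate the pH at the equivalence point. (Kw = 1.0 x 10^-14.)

8.30

n(HNO2) = 0.3582 x 0.01660 = 0.005946 mol; V(NaOH) at equivalence = 0.005946/0.3621 = 0.01642 L.
At equivalence all the acid is converted to NO2-; total volume = 0.01660 + 0.01642 = 0.03302 L, so [NO2-] = 0.005946/0.03302 = 0.1801 M.
Kb = Kw/Ka = 1.0e-14 / 4.5 x 10^-4 = 2.22e-11.
[OH^-] = sqrt(Kb x [NO2-]) = sqrt(2.22e-11 x 0.1801) = 2.00e-6 M.
pOH = 5.70, so pH = 14.00 - 5.70 = 8.30.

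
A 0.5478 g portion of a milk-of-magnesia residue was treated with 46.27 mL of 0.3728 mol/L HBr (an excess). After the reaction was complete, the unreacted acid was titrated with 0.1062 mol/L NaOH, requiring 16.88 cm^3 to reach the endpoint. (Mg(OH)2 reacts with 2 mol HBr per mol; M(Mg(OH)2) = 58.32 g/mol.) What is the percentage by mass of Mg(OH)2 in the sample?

Total n(HBr) added = 0.3728 x 0.04627 = 0.01725 mol.
n(NaOH) used = 0.1062 x 0.01688 = 0.001793 mol, which equals the excess n(HBr).
So n(HBr) consumed by the sample = 0.01725 - 0.001793 = 0.01546 mol.
n(Mg(OH)2) = 0.01546 / 2 = 0.007728 mol.
mass Mg(OH)2 = 0.007728 x 58.32 = 0.4507 g, so %Mg(OH)2 = 0.4507/0.5478 x 100 = 82.3%.

82.3%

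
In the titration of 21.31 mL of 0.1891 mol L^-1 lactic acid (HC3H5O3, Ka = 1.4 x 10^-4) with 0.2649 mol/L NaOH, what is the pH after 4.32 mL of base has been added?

3.45

Initial n(HC3H5O3) = 0.1891 x 0.02131 = 0.004030 mol.
n(NaOH) added = 0.2649 x 0.004320 = 0.001144 mol, converting that many moles of HC3H5O3 to C3H5O3-.
Remaining n(HC3H5O3) = 0.002885 mol; n(C3H5O3-) = 0.001144 mol.
By Henderson-Hasselbalch, pH = pKa + log([A^-]/[HA]) = 3.85 + log(0.001144/0.002885) = 3.85 + (-0.40) = 3.45.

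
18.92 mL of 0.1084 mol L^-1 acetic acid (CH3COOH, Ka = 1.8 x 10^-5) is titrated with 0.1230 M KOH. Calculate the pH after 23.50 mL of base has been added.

n(acid) = 0.1084 x 0.01892 = 0.002051 mol; n(KOH) added = 0.1230 x 0.02350 = 0.002890 mol.
Base is in excess by 0.002890 - 0.002051 = 0.0008396 mol in a total volume of 0.04242 L.
[OH^-] = 0.0008396/0.04242 = 0.01979 M, so pOH = 1.70 and pH = 14.00 - 1.70 = 12.30.

12.30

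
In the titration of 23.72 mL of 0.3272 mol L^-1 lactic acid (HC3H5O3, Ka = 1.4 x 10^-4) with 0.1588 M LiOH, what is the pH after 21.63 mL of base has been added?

Initial n(HC3H5O3) = 0.3272 x 0.02372 = 0.007761 mol.
n(LiOH) added = 0.1588 x 0.02163 = 0.003435 mol, converting that many moles of HC3H5O3 to C3H5O3-.
Remaining n(HC3H5O3) = 0.004326 mol; n(C3H5O3-) = 0.003435 mol.
By Henderson-Hasselbalch, pH = pKa + log([A^-]/[HA]) = 3.85 + log(0.003435/0.004326) = 3.85 + (-0.10) = 3.75.

3.75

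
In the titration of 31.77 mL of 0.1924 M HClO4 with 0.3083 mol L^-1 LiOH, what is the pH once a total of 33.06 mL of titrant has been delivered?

12.80

n(acid) = 0.1924 x 0.03177 = 0.006113 mol; n(LiOH) added = 0.3083 x 0.03306 = 0.01019 mol.
Base is in excess by 0.01019 - 0.006113 = 0.004080 mol in a total volume of 0.06483 L.
[OH^-] = 0.004080/0.06483 = 0.06293 M, so pOH = 1.20 and pH = 14.00 - 1.20 = 12.80.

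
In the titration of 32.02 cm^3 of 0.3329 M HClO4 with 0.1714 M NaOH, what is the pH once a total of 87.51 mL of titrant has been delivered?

n(acid) = 0.3329 x 0.03202 = 0.01066 mol; n(NaOH) added = 0.1714 x 0.08751 = 0.01500 mol.
Base is in excess by 0.01500 - 0.01066 = 0.004340 mol in a total volume of 0.1195 L.
[OH^-] = 0.004340/0.1195 = 0.03631 M, so pOH = 1.44 and pH = 14.00 - 1.44 = 12.56.

12.56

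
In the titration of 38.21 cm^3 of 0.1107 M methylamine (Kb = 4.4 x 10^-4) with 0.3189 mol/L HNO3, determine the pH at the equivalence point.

5.86

n(CH3NH2) = 0.1107 x 0.03821 = 0.004230 mol; V(HNO3) at equivalence = 0.004230/0.3189 = 0.01326 L.
At equivalence the base is fully converted to CH3NH3+; total volume = 0.05147 L, so [CH3NH3+] = 0.004230/0.05147 = 0.08217 M.
Ka(CH3NH3+) = Kw/Kb = 1.0e-14 / 4.4 x 10^-4 = 2.27e-11.
[H^+] = sqrt(Ka x [CH3NH3+]) = sqrt(2.27e-11 x 0.08217) = 1.37e-6 M.
pH = -log(1.37e-6) = 5.86.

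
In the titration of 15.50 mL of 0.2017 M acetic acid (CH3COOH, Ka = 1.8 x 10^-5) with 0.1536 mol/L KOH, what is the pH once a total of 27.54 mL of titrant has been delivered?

n(acid) = 0.2017 x 0.01550 = 0.003126 mol; n(KOH) added = 0.1536 x 0.02754 = 0.004230 mol.
Base is in excess by 0.004230 - 0.003126 = 0.001104 mol in a total volume of 0.04304 L.
[OH^-] = 0.001104/0.04304 = 0.02565 M, so pOH = 1.59 and pH = 14.00 - 1.59 = 12.41.

12.41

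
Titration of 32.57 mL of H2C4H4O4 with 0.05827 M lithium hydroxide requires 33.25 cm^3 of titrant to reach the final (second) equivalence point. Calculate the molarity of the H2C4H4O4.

0.0297 M

n(LiOH) = 0.05827 x 0.03325 = 0.001937 mol.
At the final (second) equivalence point, 2 mol OH^- react per mol H2C4H4O4, so n(H2C4H4O4) = 0.001937 / 2 = 0.0009687 mol.
[H2C4H4O4] = 0.0009687 / 0.03257 L = 0.0297 M.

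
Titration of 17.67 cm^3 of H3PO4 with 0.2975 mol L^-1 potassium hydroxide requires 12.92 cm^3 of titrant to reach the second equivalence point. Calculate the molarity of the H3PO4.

n(KOH) = 0.2975 x 0.01292 = 0.003844 mol.
At the second equivalence point, 2 mol OH^- react per mol H3PO4, so n(H3PO4) = 0.003844 / 2 = 0.001922 mol.
[H3PO4] = 0.001922 / 0.01767 L = 0.109 M.

0.109 M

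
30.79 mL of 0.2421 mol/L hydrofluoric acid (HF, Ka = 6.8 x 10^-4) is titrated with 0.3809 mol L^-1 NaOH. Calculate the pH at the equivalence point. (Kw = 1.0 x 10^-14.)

n(HF) = 0.2421 x 0.03079 = 0.007454 mol; V(NaOH) at equivalence = 0.007454/0.3809 = 0.01957 L.
At equivalence all the acid is converted to F-; total volume = 0.03079 + 0.01957 = 0.05036 L, so [F-] = 0.007454/0.05036 = 0.1480 M.
Kb = Kw/Ka = 1.0e-14 / 6.8 x 10^-4 = 1.47e-11.
[OH^-] = sqrt(Kb x [F-]) = sqrt(1.47e-11 x 0.1480) = 1.48e-6 M.
pOH = 5.83, so pH = 14.00 - 5.83 = 8.17.

8.17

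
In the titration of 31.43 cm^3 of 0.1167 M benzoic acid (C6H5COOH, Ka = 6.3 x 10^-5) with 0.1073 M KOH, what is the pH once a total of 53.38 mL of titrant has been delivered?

12.39

n(acid) = 0.1167 x 0.03143 = 0.003668 mol; n(KOH) added = 0.1073 x 0.05338 = 0.005728 mol.
Base is in excess by 0.005728 - 0.003668 = 0.002060 mol in a total volume of 0.08481 L.
[OH^-] = 0.002060/0.08481 = 0.02429 M, so pOH = 1.61 and pH = 14.00 - 1.61 = 12.39.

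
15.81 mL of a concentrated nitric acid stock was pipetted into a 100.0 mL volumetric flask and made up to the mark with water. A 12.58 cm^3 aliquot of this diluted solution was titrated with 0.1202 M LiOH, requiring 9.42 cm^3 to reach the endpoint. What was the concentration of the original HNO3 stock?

n(LiOH) = 0.1202 x 0.009420 = 0.001132 mol.
n(HNO3) in the aliquot = 0.001132 mol.
[diluted HNO3] = 0.001132 / 0.01258 = 0.09001 M.
Dilution factor = 100.0/15.81 = 6.325, so [stock] = 0.09001 x 6.325 = 0.569 M.

0.569 M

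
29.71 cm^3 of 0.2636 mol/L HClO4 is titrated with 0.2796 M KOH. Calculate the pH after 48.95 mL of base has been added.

n(acid) = 0.2636 x 0.02971 = 0.007832 mol; n(KOH) added = 0.2796 x 0.04895 = 0.01369 mol.
Base is in excess by 0.01369 - 0.007832 = 0.005855 mol in a total volume of 0.07866 L.
[OH^-] = 0.005855/0.07866 = 0.07443 M, so pOH = 1.13 and pH = 14.00 - 1.13 = 12.87.

12.87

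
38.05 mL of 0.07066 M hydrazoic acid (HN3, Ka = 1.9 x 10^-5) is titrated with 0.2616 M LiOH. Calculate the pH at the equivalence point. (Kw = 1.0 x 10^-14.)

n(HN3) = 0.07066 x 0.03805 = 0.002689 mol; V(LiOH) at equivalence = 0.002689/0.2616 = 0.01028 L.
At equivalence all the acid is converted to N3-; total volume = 0.03805 + 0.01028 = 0.04833 L, so [N3-] = 0.002689/0.04833 = 0.05563 M.
Kb = Kw/Ka = 1.0e-14 / 1.9 x 10^-5 = 5.26e-10.
[OH^-] = sqrt(Kb x [N3-]) = sqrt(5.26e-10 x 0.05563) = 5.41e-6 M.
pOH = 5.27, so pH = 14.00 - 5.27 = 8.73.

8.73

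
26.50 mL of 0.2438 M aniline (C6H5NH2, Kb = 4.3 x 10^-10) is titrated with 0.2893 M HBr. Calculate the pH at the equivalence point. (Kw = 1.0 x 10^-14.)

2.76

n(C6H5NH2) = 0.2438 x 0.02650 = 0.006461 mol; V(HBr) at equivalence = 0.006461/0.2893 = 0.02233 L.
At equivalence the base is fully converted to C6H5NH3+; total volume = 0.04883 L, so [C6H5NH3+] = 0.006461/0.04883 = 0.1323 M.
Ka(C6H5NH3+) = Kw/Kb = 1.0e-14 / 4.3 x 10^-10 = 2.33e-5.
[H^+] = sqrt(Ka x [C6H5NH3+]) = sqrt(2.33e-5 x 0.1323) = 0.00175 M.
pH = -log(0.00175) = 2.76.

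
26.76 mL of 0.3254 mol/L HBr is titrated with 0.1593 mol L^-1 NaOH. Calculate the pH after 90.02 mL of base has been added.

n(acid) = 0.3254 x 0.02676 = 0.008708 mol; n(NaOH) added = 0.1593 x 0.09002 = 0.01434 mol.
Base is in excess by 0.01434 - 0.008708 = 0.005632 mol in a total volume of 0.1168 L.
[OH^-] = 0.005632/0.1168 = 0.04823 M, so pOH = 1.32 and pH = 14.00 - 1.32 = 12.68.

12.68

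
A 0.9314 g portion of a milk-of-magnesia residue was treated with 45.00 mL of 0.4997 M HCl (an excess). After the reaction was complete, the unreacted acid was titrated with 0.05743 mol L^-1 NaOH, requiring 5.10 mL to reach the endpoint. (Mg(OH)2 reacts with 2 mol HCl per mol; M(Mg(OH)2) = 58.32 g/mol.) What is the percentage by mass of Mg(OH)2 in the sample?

69.5%

Total n(HCl) added = 0.4997 x 0.04500 = 0.02249 mol.
n(NaOH) used = 0.05743 x 0.005100 = 0.0002929 mol, which equals the excess n(HCl).
So n(HCl) consumed by the sample = 0.02249 - 0.0002929 = 0.02219 mol.
n(Mg(OH)2) = 0.02219 / 2 = 0.01110 mol.
mass Mg(OH)2 = 0.01110 x 58.32 = 0.6472 g, so %Mg(OH)2 = 0.6472/0.9314 x 100 = 69.5%.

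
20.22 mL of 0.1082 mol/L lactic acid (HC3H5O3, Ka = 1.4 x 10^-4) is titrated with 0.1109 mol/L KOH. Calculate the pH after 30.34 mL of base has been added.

12.37

n(acid) = 0.1082 x 0.02022 = 0.002188 mol; n(KOH) added = 0.1109 x 0.03034 = 0.003365 mol.
Base is in excess by 0.003365 - 0.002188 = 0.001177 mol in a total volume of 0.05056 L.
[OH^-] = 0.001177/0.05056 = 0.02328 M, so pOH = 1.63 and pH = 14.00 - 1.63 = 12.37.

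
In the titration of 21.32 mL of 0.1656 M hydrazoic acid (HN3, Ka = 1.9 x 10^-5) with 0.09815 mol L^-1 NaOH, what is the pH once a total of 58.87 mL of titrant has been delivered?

n(acid) = 0.1656 x 0.02132 = 0.003531 mol; n(NaOH) added = 0.09815 x 0.05887 = 0.005778 mol.
Base is in excess by 0.005778 - 0.003531 = 0.002247 mol in a total volume of 0.08019 L.
[OH^-] = 0.002247/0.08019 = 0.02803 M, so pOH = 1.55 and pH = 14.00 - 1.55 = 12.45.

12.45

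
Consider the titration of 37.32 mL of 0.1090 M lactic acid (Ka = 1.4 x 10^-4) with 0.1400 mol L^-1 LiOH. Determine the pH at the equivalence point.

n(HC3H5O3) = 0.1090 x 0.03732 = 0.004068 mol; V(LiOH) at equivalence = 0.004068/0.1400 = 0.02906 L.
At equivalence all the acid is converted to C3H5O3-; total volume = 0.03732 + 0.02906 = 0.06638 L, so [C3H5O3-] = 0.004068/0.06638 = 0.06129 M.
Kb = Kw/Ka = 1.0e-14 / 1.4 x 10^-4 = 7.14e-11.
[OH^-] = sqrt(Kb x [C3H5O3-]) = sqrt(7.14e-11 x 0.06129) = 2.09e-6 M.
pOH = 5.68, so pH = 14.00 - 5.68 = 8.32.

8.32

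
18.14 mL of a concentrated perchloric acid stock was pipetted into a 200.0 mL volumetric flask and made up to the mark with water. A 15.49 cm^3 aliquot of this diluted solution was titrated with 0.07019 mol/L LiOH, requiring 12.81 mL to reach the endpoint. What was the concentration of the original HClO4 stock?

n(LiOH) = 0.07019 x 0.01281 = 0.0008991 mol.
n(HClO4) in the aliquot = 0.0008991 mol.
[diluted HClO4] = 0.0008991 / 0.01549 = 0.05805 M.
Dilution factor = 200.0/18.14 = 11.03, so [stock] = 0.05805 x 11.03 = 0.640 M.

0.640 M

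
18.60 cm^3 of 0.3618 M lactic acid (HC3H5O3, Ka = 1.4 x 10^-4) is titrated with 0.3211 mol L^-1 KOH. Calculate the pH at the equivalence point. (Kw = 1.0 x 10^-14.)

n(HC3H5O3) = 0.3618 x 0.01860 = 0.006729 mol; V(KOH) at equivalence = 0.006729/0.3211 = 0.02096 L.
At equivalence all the acid is converted to C3H5O3-; total volume = 0.01860 + 0.02096 = 0.03956 L, so [C3H5O3-] = 0.006729/0.03956 = 0.1701 M.
Kb = Kw/Ka = 1.0e-14 / 1.4 x 10^-4 = 7.14e-11.
[OH^-] = sqrt(Kb x [C3H5O3-]) = sqrt(7.14e-11 x 0.1701) = 3.49e-6 M.
pOH = 5.46, so pH = 14.00 - 5.46 = 8.54.

8.54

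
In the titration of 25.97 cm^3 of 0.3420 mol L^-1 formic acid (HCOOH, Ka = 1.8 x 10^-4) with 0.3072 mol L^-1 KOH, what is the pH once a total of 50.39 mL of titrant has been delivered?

12.94

n(acid) = 0.3420 x 0.02597 = 0.008882 mol; n(KOH) added = 0.3072 x 0.05039 = 0.01548 mol.
Base is in excess by 0.01548 - 0.008882 = 0.006598 mol in a total volume of 0.07636 L.
[OH^-] = 0.006598/0.07636 = 0.08641 M, so pOH = 1.06 and pH = 14.00 - 1.06 = 12.94.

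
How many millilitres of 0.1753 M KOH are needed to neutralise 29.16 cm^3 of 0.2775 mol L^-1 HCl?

46.2 mL

n(HCl) = 0.2775 mol/L x 0.02916 L = 0.008092 mol.
At equivalence n(KOH) = n(HCl) = 0.008092 mol.
V(KOH) = 0.008092 / 0.1753 = 0.04616 L = 46.2 mL.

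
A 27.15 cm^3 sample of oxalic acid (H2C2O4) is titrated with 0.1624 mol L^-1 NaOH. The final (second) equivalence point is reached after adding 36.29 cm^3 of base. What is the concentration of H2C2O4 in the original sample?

n(NaOH) = 0.1624 x 0.03629 = 0.005893 mol.
At the final (second) equivalence point, 2 mol OH^- react per mol H2C2O4, so n(H2C2O4) = 0.005893 / 2 = 0.002947 mol.
[H2C2O4] = 0.002947 / 0.02715 L = 0.109 M.

0.109 M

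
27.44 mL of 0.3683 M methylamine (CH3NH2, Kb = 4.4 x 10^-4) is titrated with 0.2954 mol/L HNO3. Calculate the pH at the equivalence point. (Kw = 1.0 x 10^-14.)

n(CH3NH2) = 0.3683 x 0.02744 = 0.01011 mol; V(HNO3) at equivalence = 0.01011/0.2954 = 0.03421 L.
At equivalence the base is fully converted to CH3NH3+; total volume = 0.06165 L, so [CH3NH3+] = 0.01011/0.06165 = 0.1639 M.
Ka(CH3NH3+) = Kw/Kb = 1.0e-14 / 4.4 x 10^-4 = 2.27e-11.
[H^+] = sqrt(Ka x [CH3NH3+]) = sqrt(2.27e-11 x 0.1639) = 1.93e-6 M.
pH = -log(1.93e-6) = 5.71.

5.71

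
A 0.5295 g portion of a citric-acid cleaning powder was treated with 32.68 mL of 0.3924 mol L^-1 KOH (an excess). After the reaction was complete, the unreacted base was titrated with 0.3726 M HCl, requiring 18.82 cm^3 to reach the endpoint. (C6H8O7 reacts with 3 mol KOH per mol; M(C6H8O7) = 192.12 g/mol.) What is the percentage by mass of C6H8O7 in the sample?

Total n(KOH) added = 0.3924 x 0.03268 = 0.01282 mol.
n(HCl) used = 0.3726 x 0.01882 = 0.007012 mol, which equals the excess n(KOH).
So n(KOH) consumed by the sample = 0.01282 - 0.007012 = 0.005811 mol.
n(C6H8O7) = 0.005811 / 3 = 0.001937 mol.
mass C6H8O7 = 0.001937 x 192.12 = 0.3722 g, so %C6H8O7 = 0.3722/0.5295 x 100 = 70.3%.

70.3%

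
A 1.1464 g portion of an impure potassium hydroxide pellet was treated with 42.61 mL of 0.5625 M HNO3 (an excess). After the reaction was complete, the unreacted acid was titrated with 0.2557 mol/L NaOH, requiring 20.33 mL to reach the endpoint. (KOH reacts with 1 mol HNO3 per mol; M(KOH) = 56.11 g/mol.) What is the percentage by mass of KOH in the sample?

Total n(HNO3) added = 0.5625 x 0.04261 = 0.02397 mol.
n(NaOH) used = 0.2557 x 0.02033 = 0.005198 mol, which equals the excess n(HNO3).
So n(HNO3) consumed by the sample = 0.02397 - 0.005198 = 0.01877 mol.
n(KOH) = 0.01877 / 1 = 0.01877 mol.
mass KOH = 0.01877 x 56.11 = 1.053 g, so %KOH = 1.053/1.1464 x 100 = 91.9%.

91.9%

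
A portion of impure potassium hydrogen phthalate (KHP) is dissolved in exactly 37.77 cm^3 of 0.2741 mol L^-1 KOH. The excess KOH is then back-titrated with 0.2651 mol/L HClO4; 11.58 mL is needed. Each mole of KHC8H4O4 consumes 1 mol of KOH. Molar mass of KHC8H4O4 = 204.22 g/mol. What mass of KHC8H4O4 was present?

Total n(KOH) added = 0.2741 x 0.03777 = 0.01035 mol.
n(HClO4) used = 0.2651 x 0.01158 = 0.003070 mol, which equals the excess n(KOH).
So n(KOH) consumed by the sample = 0.01035 - 0.003070 = 0.007283 mol.
n(KHC8H4O4) = 0.007283 / 1 = 0.007283 mol.
mass = 0.007283 mol x 204.22 g/mol = 1.49 g.

1.49 g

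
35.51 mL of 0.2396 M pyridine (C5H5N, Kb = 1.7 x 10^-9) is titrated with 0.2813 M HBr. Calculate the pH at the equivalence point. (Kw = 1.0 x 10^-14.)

n(C5H5N) = 0.2396 x 0.03551 = 0.008508 mol; V(HBr) at equivalence = 0.008508/0.2813 = 0.03025 L.
At equivalence the base is fully converted to C5H5NH+; total volume = 0.06576 L, so [C5H5NH+] = 0.008508/0.06576 = 0.1294 M.
Ka(C5H5NH+) = Kw/Kb = 1.0e-14 / 1.7 x 10^-9 = 5.88e-6.
[H^+] = sqrt(Ka x [C5H5NH+]) = sqrt(5.88e-6 x 0.1294) = 0.000872 M.
pH = -log(0.000872) = 3.06.

3.06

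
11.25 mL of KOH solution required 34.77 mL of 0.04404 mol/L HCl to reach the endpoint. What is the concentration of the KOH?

n(HCl) delivered = 0.04404 x 0.03477 = 0.001531 mol.
For a 1:1 reaction, n(KOH) = 0.001531 mol.
[KOH] = 0.001531 mol / 0.01125 L = 0.136 M.

0.136 M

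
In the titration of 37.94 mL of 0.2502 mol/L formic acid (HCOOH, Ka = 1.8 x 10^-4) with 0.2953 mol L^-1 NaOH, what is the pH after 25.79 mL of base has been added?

4.35

Initial n(HCOOH) = 0.2502 x 0.03794 = 0.009493 mol.
n(NaOH) added = 0.2953 x 0.02579 = 0.007616 mol, converting that many moles of HCOOH to HCOO-.
Remaining n(HCOOH) = 0.001877 mol; n(HCOO-) = 0.007616 mol.
By Henderson-Hasselbalch, pH = pKa + log([A^-]/[HA]) = 3.74 + log(0.007616/0.001877) = 3.74 + (+0.61) = 4.35.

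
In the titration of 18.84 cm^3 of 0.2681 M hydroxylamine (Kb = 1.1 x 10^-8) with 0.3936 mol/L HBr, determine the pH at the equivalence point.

3.42

n(NH2OH) = 0.2681 x 0.01884 = 0.005051 mol; V(HBr) at equivalence = 0.005051/0.3936 = 0.01283 L.
At equivalence the base is fully converted to NH3OH+; total volume = 0.03167 L, so [NH3OH+] = 0.005051/0.03167 = 0.1595 M.
Ka(NH3OH+) = Kw/Kb = 1.0e-14 / 1.1 x 10^-8 = 9.09e-7.
[H^+] = sqrt(Ka x [NH3OH+]) = sqrt(9.09e-7 x 0.1595) = 0.000381 M.
pH = -log(0.000381) = 3.42.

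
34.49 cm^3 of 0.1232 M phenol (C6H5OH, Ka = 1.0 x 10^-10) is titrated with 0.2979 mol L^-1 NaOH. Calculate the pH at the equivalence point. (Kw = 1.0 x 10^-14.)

11.47

n(C6H5OH) = 0.1232 x 0.03449 = 0.004249 mol; V(NaOH) at equivalence = 0.004249/0.2979 = 0.01426 L.
At equivalence all the acid is converted to C6H5O-; total volume = 0.03449 + 0.01426 = 0.04875 L, so [C6H5O-] = 0.004249/0.04875 = 0.08716 M.
Kb = Kw/Ka = 1.0e-14 / 1.0 x 10^-10 = 0.000100.
[OH^-] = sqrt(Kb x [C6H5O-]) = sqrt(0.000100 x 0.08716) = 0.00295 M.
pOH = 2.53, so pH = 14.00 - 2.53 = 11.47.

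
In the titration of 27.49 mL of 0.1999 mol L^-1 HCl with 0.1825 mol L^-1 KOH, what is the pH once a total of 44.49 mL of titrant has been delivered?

12.56

n(acid) = 0.1999 x 0.02749 = 0.005495 mol; n(KOH) added = 0.1825 x 0.04449 = 0.008119 mol.
Base is in excess by 0.008119 - 0.005495 = 0.002624 mol in a total volume of 0.07198 L.
[OH^-] = 0.002624/0.07198 = 0.03646 M, so pOH = 1.44 and pH = 14.00 - 1.44 = 12.56.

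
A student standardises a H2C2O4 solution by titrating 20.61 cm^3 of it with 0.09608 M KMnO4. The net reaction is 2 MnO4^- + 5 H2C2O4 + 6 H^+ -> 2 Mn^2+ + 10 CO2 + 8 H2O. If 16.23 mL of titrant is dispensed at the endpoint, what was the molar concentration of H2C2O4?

n(KMnO4) = 0.09608 x 0.01623 = 0.001559 mol.
From the balanced equation, 2 mol KMnO4 reacts with 5 mol H2C2O4, so n(H2C2O4) = 0.001559 x 5/2 = 0.003898 mol.
[H2C2O4] = 0.003898 / 0.02061 L = 0.189 M.

0.189 M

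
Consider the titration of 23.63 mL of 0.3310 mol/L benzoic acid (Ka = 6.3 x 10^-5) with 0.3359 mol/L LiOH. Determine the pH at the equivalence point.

n(C6H5COOH) = 0.3310 x 0.02363 = 0.007822 mol; V(LiOH) at equivalence = 0.007822/0.3359 = 0.02329 L.
At equivalence all the acid is converted to C6H5COO-; total volume = 0.02363 + 0.02329 = 0.04692 L, so [C6H5COO-] = 0.007822/0.04692 = 0.1667 M.
Kb = Kw/Ka = 1.0e-14 / 6.3 x 10^-5 = 1.59e-10.
[OH^-] = sqrt(Kb x [C6H5COO-]) = sqrt(1.59e-10 x 0.1667) = 5.14e-6 M.
pOH = 5.29, so pH = 14.00 - 5.29 = 8.71.

8.71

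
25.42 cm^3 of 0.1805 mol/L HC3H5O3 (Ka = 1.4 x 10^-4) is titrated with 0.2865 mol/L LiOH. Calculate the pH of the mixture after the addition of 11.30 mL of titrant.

Initial n(HC3H5O3) = 0.1805 x 0.02542 = 0.004588 mol.
n(LiOH) added = 0.2865 x 0.01130 = 0.003237 mol, converting that many moles of HC3H5O3 to C3H5O3-.
Remaining n(HC3H5O3) = 0.001351 mol; n(C3H5O3-) = 0.003237 mol.
By Henderson-Hasselbalch, pH = pKa + log([A^-]/[HA]) = 3.85 + log(0.003237/0.001351) = 3.85 + (+0.38) = 4.23.

4.23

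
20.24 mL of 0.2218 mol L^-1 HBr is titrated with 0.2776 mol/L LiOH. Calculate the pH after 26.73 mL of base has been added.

12.80

n(acid) = 0.2218 x 0.02024 = 0.004489 mol; n(LiOH) added = 0.2776 x 0.02673 = 0.007420 mol.
Base is in excess by 0.007420 - 0.004489 = 0.002931 mol in a total volume of 0.04697 L.
[OH^-] = 0.002931/0.04697 = 0.06240 M, so pOH = 1.20 and pH = 14.00 - 1.20 = 12.80.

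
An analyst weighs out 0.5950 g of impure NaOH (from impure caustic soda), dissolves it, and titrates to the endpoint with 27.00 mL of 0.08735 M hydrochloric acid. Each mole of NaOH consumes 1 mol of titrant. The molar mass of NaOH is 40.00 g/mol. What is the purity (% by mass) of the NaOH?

15.9%

n(HCl) = 0.08735 x 0.02700 = 0.002358 mol.
n(NaOH) = 0.002358 / 1 = 0.002358 mol.
mass of NaOH = 0.002358 x 40.00 = 0.09434 g.
% purity = 0.09434 / 0.5950 x 100 = 15.9%.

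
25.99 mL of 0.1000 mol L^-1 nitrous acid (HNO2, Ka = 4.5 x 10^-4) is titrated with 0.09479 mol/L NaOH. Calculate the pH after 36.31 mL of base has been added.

n(acid) = 0.1000 x 0.02599 = 0.002599 mol; n(NaOH) added = 0.09479 x 0.03631 = 0.003442 mol.
Base is in excess by 0.003442 - 0.002599 = 0.0008428 mol in a total volume of 0.06230 L.
[OH^-] = 0.0008428/0.06230 = 0.01353 M, so pOH = 1.87 and pH = 14.00 - 1.87 = 12.13.

12.13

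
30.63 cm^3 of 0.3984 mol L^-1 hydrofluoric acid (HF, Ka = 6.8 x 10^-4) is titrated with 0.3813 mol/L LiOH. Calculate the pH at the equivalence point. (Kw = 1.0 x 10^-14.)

n(HF) = 0.3984 x 0.03063 = 0.01220 mol; V(LiOH) at equivalence = 0.01220/0.3813 = 0.03200 L.
At equivalence all the acid is converted to F-; total volume = 0.03063 + 0.03200 = 0.06263 L, so [F-] = 0.01220/0.06263 = 0.1948 M.
Kb = Kw/Ka = 1.0e-14 / 6.8 x 10^-4 = 1.47e-11.
[OH^-] = sqrt(Kb x [F-]) = sqrt(1.47e-11 x 0.1948) = 1.69e-6 M.
pOH = 5.77, so pH = 14.00 - 5.77 = 8.23.

8.23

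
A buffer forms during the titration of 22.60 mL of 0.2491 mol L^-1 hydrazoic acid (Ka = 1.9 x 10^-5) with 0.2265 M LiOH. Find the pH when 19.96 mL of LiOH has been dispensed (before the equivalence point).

5.33

Initial n(HN3) = 0.2491 x 0.02260 = 0.005630 mol.
n(LiOH) added = 0.2265 x 0.01996 = 0.004521 mol, converting that many moles of HN3 to N3-.
Remaining n(HN3) = 0.001109 mol; n(N3-) = 0.004521 mol.
By Henderson-Hasselbalch, pH = pKa + log([A^-]/[HA]) = 4.72 + log(0.004521/0.001109) = 4.72 + (+0.61) = 5.33.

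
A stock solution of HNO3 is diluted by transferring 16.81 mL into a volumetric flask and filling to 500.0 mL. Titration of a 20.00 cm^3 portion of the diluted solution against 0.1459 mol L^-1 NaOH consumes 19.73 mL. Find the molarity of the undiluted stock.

n(NaOH) = 0.1459 x 0.01973 = 0.002879 mol.
n(HNO3) in the aliquot = 0.002879 mol.
[diluted HNO3] = 0.002879 / 0.02000 = 0.1439 M.
Dilution factor = 500.0/16.81 = 29.74, so [stock] = 0.1439 x 29.74 = 4.28 M.

4.28 M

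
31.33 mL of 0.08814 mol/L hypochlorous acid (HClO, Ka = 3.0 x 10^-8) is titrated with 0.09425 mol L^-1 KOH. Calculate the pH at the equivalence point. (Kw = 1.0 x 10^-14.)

n(HClO) = 0.08814 x 0.03133 = 0.002761 mol; V(KOH) at equivalence = 0.002761/0.09425 = 0.02930 L.
At equivalence all the acid is converted to ClO-; total volume = 0.03133 + 0.02930 = 0.06063 L, so [ClO-] = 0.002761/0.06063 = 0.04555 M.
Kb = Kw/Ka = 1.0e-14 / 3.0 x 10^-8 = 3.33e-7.
[OH^-] = sqrt(Kb x [ClO-]) = sqrt(3.33e-7 x 0.04555) = 0.000123 M.
pOH = 3.91, so pH = 14.00 - 3.91 = 10.09.

10.09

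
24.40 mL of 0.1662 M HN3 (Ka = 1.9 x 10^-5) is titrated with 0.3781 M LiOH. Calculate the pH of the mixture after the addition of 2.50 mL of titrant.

Initial n(HN3) = 0.1662 x 0.02440 = 0.004055 mol.
n(LiOH) added = 0.3781 x 0.002500 = 0.0009452 mol, converting that many moles of HN3 to N3-.
Remaining n(HN3) = 0.003110 mol; n(N3-) = 0.0009452 mol.
By Henderson-Hasselbalch, pH = pKa + log([A^-]/[HA]) = 4.72 + log(0.0009452/0.003110) = 4.72 + (-0.52) = 4.20.

4.20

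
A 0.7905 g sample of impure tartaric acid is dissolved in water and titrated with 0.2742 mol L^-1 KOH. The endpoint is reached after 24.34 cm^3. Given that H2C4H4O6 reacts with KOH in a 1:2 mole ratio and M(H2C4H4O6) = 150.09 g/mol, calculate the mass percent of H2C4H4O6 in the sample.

63.4%

n(KOH) = 0.2742 x 0.02434 = 0.006674 mol.
n(H2C4H4O6) = 0.006674 / 2 = 0.003337 mol.
mass of H2C4H4O6 = 0.003337 x 150.09 = 0.5009 g.
% purity = 0.5009 / 0.7905 x 100 = 63.4%.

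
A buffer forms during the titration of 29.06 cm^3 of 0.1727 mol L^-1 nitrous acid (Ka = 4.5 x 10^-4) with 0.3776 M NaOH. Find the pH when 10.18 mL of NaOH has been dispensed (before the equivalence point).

Initial n(HNO2) = 0.1727 x 0.02906 = 0.005019 mol.
n(NaOH) added = 0.3776 x 0.01018 = 0.003844 mol, converting that many moles of HNO2 to NO2-.
Remaining n(HNO2) = 0.001175 mol; n(NO2-) = 0.003844 mol.
By Henderson-Hasselbalch, pH = pKa + log([A^-]/[HA]) = 3.35 + log(0.003844/0.001175) = 3.35 + (+0.51) = 3.86.

3.86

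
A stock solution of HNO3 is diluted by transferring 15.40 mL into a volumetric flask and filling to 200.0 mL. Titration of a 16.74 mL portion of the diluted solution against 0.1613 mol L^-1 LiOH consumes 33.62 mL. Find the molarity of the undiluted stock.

4.21 M

n(LiOH) = 0.1613 x 0.03362 = 0.005423 mol.
n(HNO3) in the aliquot = 0.005423 mol.
[diluted HNO3] = 0.005423 / 0.01674 = 0.3239 M.
Dilution factor = 200.0/15.40 = 12.99, so [stock] = 0.3239 x 12.99 = 4.21 M.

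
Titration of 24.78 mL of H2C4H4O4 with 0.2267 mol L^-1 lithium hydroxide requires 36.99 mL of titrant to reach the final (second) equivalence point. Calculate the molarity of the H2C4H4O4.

n(LiOH) = 0.2267 x 0.03699 = 0.008386 mol.
At the final (second) equivalence point, 2 mol OH^- react per mol H2C4H4O4, so n(H2C4H4O4) = 0.008386 / 2 = 0.004193 mol.
[H2C4H4O4] = 0.004193 / 0.02478 L = 0.169 M.

0.169 M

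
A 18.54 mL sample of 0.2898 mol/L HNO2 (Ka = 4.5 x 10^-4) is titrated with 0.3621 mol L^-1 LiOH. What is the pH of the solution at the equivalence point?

8.28

n(HNO2) = 0.2898 x 0.01854 = 0.005373 mol; V(LiOH) at equivalence = 0.005373/0.3621 = 0.01484 L.
At equivalence all the acid is converted to NO2-; total volume = 0.01854 + 0.01484 = 0.03338 L, so [NO2-] = 0.005373/0.03338 = 0.1610 M.
Kb = Kw/Ka = 1.0e-14 / 4.5 x 10^-4 = 2.22e-11.
[OH^-] = sqrt(Kb x [NO2-]) = sqrt(2.22e-11 x 0.1610) = 1.89e-6 M.
pOH = 5.72, so pH = 14.00 - 5.72 = 8.28.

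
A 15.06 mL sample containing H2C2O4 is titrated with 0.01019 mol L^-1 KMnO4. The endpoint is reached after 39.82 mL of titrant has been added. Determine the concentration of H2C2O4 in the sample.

0.0674 M

n(KMnO4) = 0.01019 x 0.03982 = 0.0004058 mol.
From the balanced equation, 2 mol KMnO4 reacts with 5 mol H2C2O4, so n(H2C2O4) = 0.0004058 x 5/2 = 0.001014 mol.
[H2C2O4] = 0.001014 / 0.01506 L = 0.0674 M.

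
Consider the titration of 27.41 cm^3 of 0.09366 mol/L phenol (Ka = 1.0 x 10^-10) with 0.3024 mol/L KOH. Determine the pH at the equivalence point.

n(C6H5OH) = 0.09366 x 0.02741 = 0.002567 mol; V(KOH) at equivalence = 0.002567/0.3024 = 0.008489 L.
At equivalence all the acid is converted to C6H5O-; total volume = 0.02741 + 0.008489 = 0.03590 L, so [C6H5O-] = 0.002567/0.03590 = 0.07151 M.
Kb = Kw/Ka = 1.0e-14 / 1.0 x 10^-10 = 0.000100.
[OH^-] = sqrt(Kb x [C6H5O-]) = sqrt(0.000100 x 0.07151) = 0.00267 M.
pOH = 2.57, so pH = 14.00 - 2.57 = 11.43.

11.43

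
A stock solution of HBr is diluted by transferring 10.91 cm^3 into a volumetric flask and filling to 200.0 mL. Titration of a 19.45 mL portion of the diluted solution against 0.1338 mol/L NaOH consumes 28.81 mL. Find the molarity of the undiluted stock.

3.63 M

n(NaOH) = 0.1338 x 0.02881 = 0.003855 mol.
n(HBr) in the aliquot = 0.003855 mol.
[diluted HBr] = 0.003855 / 0.01945 = 0.1982 M.
Dilution factor = 200.0/10.91 = 18.33, so [stock] = 0.1982 x 18.33 = 3.63 M.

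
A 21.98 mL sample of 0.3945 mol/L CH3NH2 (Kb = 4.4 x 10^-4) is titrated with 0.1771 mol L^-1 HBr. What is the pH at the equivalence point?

5.78

n(CH3NH2) = 0.3945 x 0.02198 = 0.008671 mol; V(HBr) at equivalence = 0.008671/0.1771 = 0.04896 L.
At equivalence the base is fully converted to CH3NH3+; total volume = 0.07094 L, so [CH3NH3+] = 0.008671/0.07094 = 0.1222 M.
Ka(CH3NH3+) = Kw/Kb = 1.0e-14 / 4.4 x 10^-4 = 2.27e-11.
[H^+] = sqrt(Ka x [CH3NH3+]) = sqrt(2.27e-11 x 0.1222) = 1.67e-6 M.
pH = -log(1.67e-6) = 5.78.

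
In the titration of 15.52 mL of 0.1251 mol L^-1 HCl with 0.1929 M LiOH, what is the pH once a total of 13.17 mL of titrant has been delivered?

n(acid) = 0.1251 x 0.01552 = 0.001942 mol; n(LiOH) added = 0.1929 x 0.01317 = 0.002540 mol.
Base is in excess by 0.002540 - 0.001942 = 0.0005989 mol in a total volume of 0.02869 L.
[OH^-] = 0.0005989/0.02869 = 0.02088 M, so pOH = 1.68 and pH = 14.00 - 1.68 = 12.32.

12.32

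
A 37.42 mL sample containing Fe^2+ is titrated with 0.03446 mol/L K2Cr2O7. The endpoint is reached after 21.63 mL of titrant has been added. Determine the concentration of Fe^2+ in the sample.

0.120 M

n(K2Cr2O7) = 0.03446 x 0.02163 = 0.0007454 mol.
From the balanced equation, 1 mol K2Cr2O7 reacts with 6 mol Fe^2+, so n(Fe^2+) = 0.0007454 x 6/1 = 0.004472 mol.
[Fe^2+] = 0.004472 / 0.03742 L = 0.120 M.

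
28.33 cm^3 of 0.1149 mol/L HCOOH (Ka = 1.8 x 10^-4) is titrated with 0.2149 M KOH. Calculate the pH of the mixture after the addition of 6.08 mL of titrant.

3.57

Initial n(HCOOH) = 0.1149 x 0.02833 = 0.003255 mol.
n(KOH) added = 0.2149 x 0.006080 = 0.001307 mol, converting that many moles of HCOOH to HCOO-.
Remaining n(HCOOH) = 0.001949 mol; n(HCOO-) = 0.001307 mol.
By Henderson-Hasselbalch, pH = pKa + log([A^-]/[HA]) = 3.74 + log(0.001307/0.001949) = 3.74 + (-0.17) = 3.57.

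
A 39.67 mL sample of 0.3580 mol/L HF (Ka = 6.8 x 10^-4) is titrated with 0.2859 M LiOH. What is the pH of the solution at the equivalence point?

8.18

n(HF) = 0.3580 x 0.03967 = 0.01420 mol; V(LiOH) at equivalence = 0.01420/0.2859 = 0.04967 L.
At equivalence all the acid is converted to F-; total volume = 0.03967 + 0.04967 = 0.08934 L, so [F-] = 0.01420/0.08934 = 0.1590 M.
Kb = Kw/Ka = 1.0e-14 / 6.8 x 10^-4 = 1.47e-11.
[OH^-] = sqrt(Kb x [F-]) = sqrt(1.47e-11 x 0.1590) = 1.53e-6 M.
pOH = 5.82, so pH = 14.00 - 5.82 = 8.18.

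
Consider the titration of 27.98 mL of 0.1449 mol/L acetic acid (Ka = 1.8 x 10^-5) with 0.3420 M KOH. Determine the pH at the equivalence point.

n(CH3COOH) = 0.1449 x 0.02798 = 0.004054 mol; V(KOH) at equivalence = 0.004054/0.3420 = 0.01185 L.
At equivalence all the acid is converted to CH3COO-; total volume = 0.02798 + 0.01185 = 0.03983 L, so [CH3COO-] = 0.004054/0.03983 = 0.1018 M.
Kb = Kw/Ka = 1.0e-14 / 1.8 x 10^-5 = 5.56e-10.
[OH^-] = sqrt(Kb x [CH3COO-]) = sqrt(5.56e-10 x 0.1018) = 7.52e-6 M.
pOH = 5.12, so pH = 14.00 - 5.12 = 8.88.

8.88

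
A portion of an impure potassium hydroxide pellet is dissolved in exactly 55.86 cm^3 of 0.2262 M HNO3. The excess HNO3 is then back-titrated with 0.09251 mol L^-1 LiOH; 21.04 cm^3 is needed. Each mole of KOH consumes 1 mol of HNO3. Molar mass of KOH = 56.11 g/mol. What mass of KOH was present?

0.600 g

Total n(HNO3) added = 0.2262 x 0.05586 = 0.01264 mol.
n(LiOH) used = 0.09251 x 0.02104 = 0.001946 mol, which equals the excess n(HNO3).
So n(HNO3) consumed by the sample = 0.01264 - 0.001946 = 0.01069 mol.
n(KOH) = 0.01069 / 1 = 0.01069 mol.
mass = 0.01069 mol x 56.11 g/mol = 0.600 g.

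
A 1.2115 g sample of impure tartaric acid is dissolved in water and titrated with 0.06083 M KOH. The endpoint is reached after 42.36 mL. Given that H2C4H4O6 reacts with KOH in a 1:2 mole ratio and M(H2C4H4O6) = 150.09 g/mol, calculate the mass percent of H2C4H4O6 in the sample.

n(KOH) = 0.06083 x 0.04236 = 0.002577 mol.
n(H2C4H4O6) = 0.002577 / 2 = 0.001288 mol.
mass of H2C4H4O6 = 0.001288 x 150.09 = 0.1934 g.
% purity = 0.1934 / 1.2115 x 100 = 16.0%.

16.0%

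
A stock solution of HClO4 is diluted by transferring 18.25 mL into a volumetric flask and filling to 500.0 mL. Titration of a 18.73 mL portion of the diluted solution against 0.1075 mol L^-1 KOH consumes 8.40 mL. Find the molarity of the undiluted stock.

n(KOH) = 0.1075 x 0.008400 = 0.0009030 mol.
n(HClO4) in the aliquot = 0.0009030 mol.
[diluted HClO4] = 0.0009030 / 0.01873 = 0.04821 M.
Dilution factor = 500.0/18.25 = 27.40, so [stock] = 0.04821 x 27.40 = 1.32 M.

1.32 M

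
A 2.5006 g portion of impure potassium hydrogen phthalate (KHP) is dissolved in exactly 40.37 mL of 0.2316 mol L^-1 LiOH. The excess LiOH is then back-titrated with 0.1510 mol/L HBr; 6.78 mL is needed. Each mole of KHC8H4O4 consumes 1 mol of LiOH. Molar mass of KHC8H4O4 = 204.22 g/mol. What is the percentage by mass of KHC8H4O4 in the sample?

68.0%

Total n(LiOH) added = 0.2316 x 0.04037 = 0.009350 mol.
n(HBr) used = 0.1510 x 0.006780 = 0.001024 mol, which equals the excess n(LiOH).
So n(LiOH) consumed by the sample = 0.009350 - 0.001024 = 0.008326 mol.
n(KHC8H4O4) = 0.008326 / 1 = 0.008326 mol.
mass KHC8H4O4 = 0.008326 x 204.22 = 1.700 g, so %KHC8H4O4 = 1.700/2.5006 x 100 = 68.0%.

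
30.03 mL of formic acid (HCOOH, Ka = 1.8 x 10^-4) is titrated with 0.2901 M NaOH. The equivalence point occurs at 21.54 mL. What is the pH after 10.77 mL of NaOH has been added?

3.74

10.77 mL is exactly half the equivalence volume (21.54/2), i.e. the half-equivalence point.
There, n(HA) = n(A^-), so pH = pKa = -log(1.8 x 10^-4) = 3.74.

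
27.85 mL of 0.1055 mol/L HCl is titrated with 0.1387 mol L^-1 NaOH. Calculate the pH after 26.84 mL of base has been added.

12.16

n(acid) = 0.1055 x 0.02785 = 0.002938 mol; n(NaOH) added = 0.1387 x 0.02684 = 0.003723 mol.
Base is in excess by 0.003723 - 0.002938 = 0.0007845 mol in a total volume of 0.05469 L.
[OH^-] = 0.0007845/0.05469 = 0.01435 M, so pOH = 1.84 and pH = 14.00 - 1.84 = 12.16.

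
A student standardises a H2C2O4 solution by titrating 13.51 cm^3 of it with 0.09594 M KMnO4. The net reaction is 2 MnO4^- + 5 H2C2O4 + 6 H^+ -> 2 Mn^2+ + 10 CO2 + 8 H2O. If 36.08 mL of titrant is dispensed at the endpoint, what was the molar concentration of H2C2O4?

n(KMnO4) = 0.09594 x 0.03608 = 0.003462 mol.
From the balanced equation, 2 mol KMnO4 reacts with 5 mol H2C2O4, so n(H2C2O4) = 0.003462 x 5/2 = 0.008654 mol.
[H2C2O4] = 0.008654 / 0.01351 L = 0.641 M.

0.641 M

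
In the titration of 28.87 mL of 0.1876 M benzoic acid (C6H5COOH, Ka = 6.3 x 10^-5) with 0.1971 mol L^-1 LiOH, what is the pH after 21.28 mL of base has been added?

Initial n(C6H5COOH) = 0.1876 x 0.02887 = 0.005416 mol.
n(LiOH) added = 0.1971 x 0.02128 = 0.004194 mol, converting that many moles of C6H5COOH to C6H5COO-.
Remaining n(C6H5COOH) = 0.001222 mol; n(C6H5COO-) = 0.004194 mol.
By Henderson-Hasselbalch, pH = pKa + log([A^-]/[HA]) = 4.20 + log(0.004194/0.001222) = 4.20 + (+0.54) = 4.74.

4.74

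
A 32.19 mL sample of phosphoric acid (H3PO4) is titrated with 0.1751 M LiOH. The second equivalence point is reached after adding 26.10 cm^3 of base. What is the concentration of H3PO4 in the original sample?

0.0710 M

n(LiOH) = 0.1751 x 0.02610 = 0.004570 mol.
At the second equivalence point, 2 mol OH^- react per mol H3PO4, so n(H3PO4) = 0.004570 / 2 = 0.002285 mol.
[H3PO4] = 0.002285 / 0.03219 L = 0.0710 M.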